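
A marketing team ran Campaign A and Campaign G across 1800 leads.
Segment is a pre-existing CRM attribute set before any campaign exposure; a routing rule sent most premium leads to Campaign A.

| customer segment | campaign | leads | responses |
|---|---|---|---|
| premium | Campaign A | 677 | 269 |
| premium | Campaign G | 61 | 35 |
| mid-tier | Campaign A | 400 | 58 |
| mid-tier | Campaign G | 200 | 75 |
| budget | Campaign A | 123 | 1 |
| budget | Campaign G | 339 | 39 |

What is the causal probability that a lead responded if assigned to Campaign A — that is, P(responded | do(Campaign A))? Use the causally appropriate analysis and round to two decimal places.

0.21

Customer segment satisfies the back-door criterion: it is not a descendant of the campaign, and it blocks the spurious path from campaign to outcome. Adjusting for it (i.e., using the within-customer segment rates) gives the causal effect.
Standardising Campaign A to the population customer segment mix: 0.410·269/677 + 0.333·58/400 + 0.257·1/123 = 0.213.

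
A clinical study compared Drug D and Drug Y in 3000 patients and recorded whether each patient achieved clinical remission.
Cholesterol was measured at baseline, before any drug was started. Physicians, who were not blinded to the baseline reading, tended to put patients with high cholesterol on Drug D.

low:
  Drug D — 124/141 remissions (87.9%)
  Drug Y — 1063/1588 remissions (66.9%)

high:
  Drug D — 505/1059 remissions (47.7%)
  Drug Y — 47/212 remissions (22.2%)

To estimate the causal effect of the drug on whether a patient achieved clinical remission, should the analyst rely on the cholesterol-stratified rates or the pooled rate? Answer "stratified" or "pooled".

Cholesterol satisfies the back-door criterion: it is not a descendant of the drug, and it blocks the spurious path from drug to outcome. Adjusting for it (i.e., using the within-cholesterol rates) gives the causal effect.
Within each level — low: 87.9% vs 66.9%; high: 47.7% vs 22.2% — Drug D is higher every time.

stratified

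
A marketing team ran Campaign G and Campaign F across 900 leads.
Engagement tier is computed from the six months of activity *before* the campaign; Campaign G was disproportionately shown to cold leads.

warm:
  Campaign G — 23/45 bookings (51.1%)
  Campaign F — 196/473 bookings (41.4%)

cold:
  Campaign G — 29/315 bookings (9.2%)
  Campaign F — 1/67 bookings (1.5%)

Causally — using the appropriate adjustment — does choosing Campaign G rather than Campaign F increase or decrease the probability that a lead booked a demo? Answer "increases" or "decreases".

increases

Since engagement tier is a pre-existing factor (not a product of the campaign) and it affects the outcome on its own, it is a confounder. The stratified rates, not the pooled rate, identify the causal effect.
Within each level — warm: 51.1% vs 41.4%; cold: 9.2% vs 1.5% — Campaign G is higher every time.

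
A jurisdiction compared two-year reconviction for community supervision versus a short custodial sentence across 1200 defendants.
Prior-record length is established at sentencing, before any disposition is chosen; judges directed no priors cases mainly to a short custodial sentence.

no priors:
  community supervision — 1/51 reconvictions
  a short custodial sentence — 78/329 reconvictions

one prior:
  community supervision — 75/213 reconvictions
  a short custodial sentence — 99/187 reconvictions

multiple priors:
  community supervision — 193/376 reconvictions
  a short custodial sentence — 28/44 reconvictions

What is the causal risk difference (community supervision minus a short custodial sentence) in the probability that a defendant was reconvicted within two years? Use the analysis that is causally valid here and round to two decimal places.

Within every prior-record length level community supervision has the lower rate, yet pooled a short custodial sentence does — Simpson's reversal.
Prior-record length differs across dispositions for reasons unrelated to any effect of the disposition itself, and it separately predicts the outcome — a classic confounder. We must compare within prior-record length levels.
Adjusting over the population distribution of prior-record length: 0.317·(0.020−0.237) + 0.333·(0.352−0.529) + 0.350·(0.513−0.636) = -0.171.

-0.17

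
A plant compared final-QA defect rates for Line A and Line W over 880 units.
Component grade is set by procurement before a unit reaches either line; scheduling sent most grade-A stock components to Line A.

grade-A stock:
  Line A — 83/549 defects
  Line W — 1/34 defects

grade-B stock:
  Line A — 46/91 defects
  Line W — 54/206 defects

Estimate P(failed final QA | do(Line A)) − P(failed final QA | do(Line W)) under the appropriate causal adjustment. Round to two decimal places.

Component grade is set before the line has any effect — it is not caused by the line — and it independently drives the outcome. That makes it a confounder, so the causal comparison is within component grade levels.
Adjusting over the population distribution of component grade: 0.662·(0.151−0.029) + 0.338·(0.505−0.262) = +0.163.

+0.16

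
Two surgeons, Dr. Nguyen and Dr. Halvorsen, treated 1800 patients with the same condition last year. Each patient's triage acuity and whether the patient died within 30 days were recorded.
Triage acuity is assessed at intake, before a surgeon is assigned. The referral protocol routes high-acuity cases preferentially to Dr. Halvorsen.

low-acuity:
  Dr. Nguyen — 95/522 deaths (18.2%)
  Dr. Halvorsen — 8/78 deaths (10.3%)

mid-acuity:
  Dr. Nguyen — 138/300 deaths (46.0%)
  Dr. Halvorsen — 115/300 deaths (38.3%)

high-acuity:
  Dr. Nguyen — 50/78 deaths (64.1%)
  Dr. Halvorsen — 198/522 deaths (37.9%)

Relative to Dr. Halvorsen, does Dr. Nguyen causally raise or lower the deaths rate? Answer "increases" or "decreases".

Triage acuity differs across surgeons for reasons unrelated to any effect of the surgeon itself, and it separately predicts the outcome — a classic confounder. We must compare within triage acuity levels.
Within each level — low-acuity: 18.2% vs 10.3%; mid-acuity: 46.0% vs 38.3%; high-acuity: 64.1% vs 37.9% — Dr. Halvorsen is lower every time.

increases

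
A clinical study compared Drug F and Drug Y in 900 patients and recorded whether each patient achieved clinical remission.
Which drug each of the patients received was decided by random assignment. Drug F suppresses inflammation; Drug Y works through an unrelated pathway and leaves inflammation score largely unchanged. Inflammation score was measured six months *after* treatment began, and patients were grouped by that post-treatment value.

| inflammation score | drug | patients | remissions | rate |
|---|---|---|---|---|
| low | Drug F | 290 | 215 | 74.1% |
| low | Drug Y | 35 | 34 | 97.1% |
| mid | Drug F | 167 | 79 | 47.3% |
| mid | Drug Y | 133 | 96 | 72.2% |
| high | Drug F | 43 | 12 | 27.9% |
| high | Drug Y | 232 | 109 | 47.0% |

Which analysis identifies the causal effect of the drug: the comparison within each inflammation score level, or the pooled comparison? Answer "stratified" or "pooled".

pooled

The stratified and pooled comparisons disagree (Drug Y wins within each inflammation score; Drug F wins overall), so the answer turns on the causal role of inflammation score.
Inflammation score is recorded after the drug and is itself shifted by it — it sits on the causal path from drug to outcome. Conditioning on a mediator would strip out part of the effect we want; the pooled comparison gives the total causal effect.
Pooled: Drug F 61.2% vs Drug Y 59.8%; Drug F is higher overall.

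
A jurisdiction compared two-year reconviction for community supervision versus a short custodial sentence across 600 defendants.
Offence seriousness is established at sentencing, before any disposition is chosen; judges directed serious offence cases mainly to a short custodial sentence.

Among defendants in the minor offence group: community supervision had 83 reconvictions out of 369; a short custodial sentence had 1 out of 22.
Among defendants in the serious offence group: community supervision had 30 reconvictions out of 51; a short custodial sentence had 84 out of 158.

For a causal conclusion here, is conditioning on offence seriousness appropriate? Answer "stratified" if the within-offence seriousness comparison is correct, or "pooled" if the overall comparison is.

Offence seriousness satisfies the back-door criterion: it is not a descendant of the disposition, and it blocks the spurious path from disposition to outcome. Adjusting for it (i.e., using the within-offence seriousness rates) gives the causal effect.
Within each level — minor offence: 22.5% vs 4.5%; serious offence: 58.8% vs 53.2% — a short custodial sentence is lower every time.

stratified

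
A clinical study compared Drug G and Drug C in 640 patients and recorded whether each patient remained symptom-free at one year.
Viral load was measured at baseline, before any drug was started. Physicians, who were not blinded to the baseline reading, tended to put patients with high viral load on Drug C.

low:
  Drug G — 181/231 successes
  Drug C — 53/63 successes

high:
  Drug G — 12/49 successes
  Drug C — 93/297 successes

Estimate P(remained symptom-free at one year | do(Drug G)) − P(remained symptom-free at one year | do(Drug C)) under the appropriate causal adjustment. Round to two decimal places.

Drug C is higher inside every viral load stratum but Drug G is higher in aggregate. Whether to stratify depends on how viral load relates to the drug.
The imbalance in viral load arose from how patients were allocated, not from anything the drug did; and viral load independently affects the outcome. The pooled gap is confounded — condition on viral load.
Adjusting over the population distribution of viral load: 0.459·(0.784−0.841) + 0.541·(0.245−0.313) = -0.063.

-0.06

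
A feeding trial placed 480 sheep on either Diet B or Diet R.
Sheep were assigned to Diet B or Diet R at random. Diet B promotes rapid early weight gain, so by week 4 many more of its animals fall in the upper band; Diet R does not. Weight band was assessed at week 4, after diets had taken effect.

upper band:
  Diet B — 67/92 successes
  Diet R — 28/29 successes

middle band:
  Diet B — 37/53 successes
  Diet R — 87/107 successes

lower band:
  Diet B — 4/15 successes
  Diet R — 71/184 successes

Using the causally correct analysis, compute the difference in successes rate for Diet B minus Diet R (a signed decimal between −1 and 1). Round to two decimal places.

The stratified and pooled comparisons disagree (Diet R wins within each week-4 weight band; Diet B wins overall), so the answer turns on the causal role of week-4 weight band.
Week-4 weight band is recorded after the diet and is itself shifted by it — it sits on the causal path from diet to outcome. Conditioning on a mediator would strip out part of the effect we want; the pooled comparison gives the total causal effect.
The causal difference is the pooled difference: 0.675 − 0.581 = +0.094.

+0.09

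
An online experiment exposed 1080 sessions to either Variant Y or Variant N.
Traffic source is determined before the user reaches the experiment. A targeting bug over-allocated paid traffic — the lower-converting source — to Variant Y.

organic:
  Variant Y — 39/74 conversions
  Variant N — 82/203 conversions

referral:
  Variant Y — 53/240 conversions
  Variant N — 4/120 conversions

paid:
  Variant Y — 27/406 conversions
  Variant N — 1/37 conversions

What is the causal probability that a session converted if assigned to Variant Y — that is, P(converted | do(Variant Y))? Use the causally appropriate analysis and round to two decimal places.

0.24

Within every traffic source level Variant Y has the higher rate, yet pooled Variant N does — Simpson's reversal.
Since traffic source is a pre-existing factor (not a product of the variant) and it affects the outcome on its own, it is a confounder. The stratified rates, not the pooled rate, identify the causal effect.
Standardising Variant Y to the population traffic source mix: 0.256·39/74 + 0.333·53/240 + 0.410·27/406 = 0.236.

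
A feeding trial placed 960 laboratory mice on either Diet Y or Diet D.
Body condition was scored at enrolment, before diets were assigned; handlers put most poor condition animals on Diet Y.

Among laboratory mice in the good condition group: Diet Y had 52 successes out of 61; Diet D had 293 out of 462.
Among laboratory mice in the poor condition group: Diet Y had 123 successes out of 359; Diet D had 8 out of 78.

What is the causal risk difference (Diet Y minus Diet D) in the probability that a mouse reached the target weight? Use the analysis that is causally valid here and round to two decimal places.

+0.23

Starting body condition satisfies the back-door criterion: it is not a descendant of the diet, and it blocks the spurious path from diet to outcome. Adjusting for it (i.e., using the within-starting body condition rates) gives the causal effect.
Adjusting over the population distribution of starting body condition: 0.545·(0.852−0.634) + 0.455·(0.343−0.103) = +0.228.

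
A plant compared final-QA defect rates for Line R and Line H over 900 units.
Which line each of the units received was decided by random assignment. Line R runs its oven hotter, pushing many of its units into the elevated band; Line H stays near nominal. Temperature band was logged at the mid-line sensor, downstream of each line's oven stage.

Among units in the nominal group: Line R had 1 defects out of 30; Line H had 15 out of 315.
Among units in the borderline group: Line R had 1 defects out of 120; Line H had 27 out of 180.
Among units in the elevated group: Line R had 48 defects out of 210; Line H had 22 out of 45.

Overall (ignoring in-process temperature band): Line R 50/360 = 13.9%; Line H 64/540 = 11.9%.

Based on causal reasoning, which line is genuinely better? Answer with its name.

Line H

The distribution of in-process temperature band is itself part of what the line does — it is an intermediate outcome. Holding it fixed would remove that part of the effect; the total effect is the pooled difference.
Pooled: Line R 13.9% vs Line H 11.9%; Line H is lower overall.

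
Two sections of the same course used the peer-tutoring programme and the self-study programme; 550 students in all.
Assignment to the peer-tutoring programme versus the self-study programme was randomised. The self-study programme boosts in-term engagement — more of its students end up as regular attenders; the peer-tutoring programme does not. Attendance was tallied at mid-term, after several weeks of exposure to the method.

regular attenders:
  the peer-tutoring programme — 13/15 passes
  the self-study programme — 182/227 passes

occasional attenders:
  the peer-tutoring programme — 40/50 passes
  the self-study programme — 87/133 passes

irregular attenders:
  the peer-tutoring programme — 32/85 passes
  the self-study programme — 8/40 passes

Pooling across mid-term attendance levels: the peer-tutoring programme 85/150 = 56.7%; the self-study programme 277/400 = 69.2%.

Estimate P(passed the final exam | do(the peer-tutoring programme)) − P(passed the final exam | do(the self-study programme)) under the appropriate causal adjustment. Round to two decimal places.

-0.13

The stratified and pooled comparisons disagree (the peer-tutoring programme wins within each mid-term attendance; the self-study programme wins overall), so the answer turns on the causal role of mid-term attendance.
Mid-term attendance is downstream of the teaching method. One should not condition on a consequence of treatment, so the overall rates are the right comparison.
The causal difference is the pooled difference: 0.567 − 0.693 = -0.126.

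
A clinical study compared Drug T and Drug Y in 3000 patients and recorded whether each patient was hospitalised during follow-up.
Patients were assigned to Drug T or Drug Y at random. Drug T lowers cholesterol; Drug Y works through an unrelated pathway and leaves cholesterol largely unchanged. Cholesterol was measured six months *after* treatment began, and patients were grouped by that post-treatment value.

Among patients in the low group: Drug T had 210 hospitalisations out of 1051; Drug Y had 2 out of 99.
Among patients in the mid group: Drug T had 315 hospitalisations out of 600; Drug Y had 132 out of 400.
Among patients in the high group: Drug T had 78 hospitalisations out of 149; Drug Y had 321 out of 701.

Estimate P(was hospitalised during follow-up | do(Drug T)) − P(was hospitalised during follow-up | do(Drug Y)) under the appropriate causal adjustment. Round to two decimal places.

-0.04

Cholesterol here is a post-treatment variable shaped by the drug; conditioning on it would introduce bias rather than remove it. The overall comparison is the causal one.
The causal difference is the pooled difference: 0.335 − 0.379 = -0.044.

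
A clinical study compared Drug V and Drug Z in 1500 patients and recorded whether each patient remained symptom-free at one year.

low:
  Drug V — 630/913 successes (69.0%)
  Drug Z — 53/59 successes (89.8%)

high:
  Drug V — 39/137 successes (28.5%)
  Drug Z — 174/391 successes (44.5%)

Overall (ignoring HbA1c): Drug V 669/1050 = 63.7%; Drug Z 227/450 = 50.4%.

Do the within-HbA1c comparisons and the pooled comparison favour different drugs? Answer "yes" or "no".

Within each HbA1c level (low 69.0% vs 89.8%; high 28.5% vs 44.5%), Drug Z has the higher rate every time. Pooled: 63.7% vs 50.4% — Drug V has the higher rate overall. The two comparisons disagree.

yes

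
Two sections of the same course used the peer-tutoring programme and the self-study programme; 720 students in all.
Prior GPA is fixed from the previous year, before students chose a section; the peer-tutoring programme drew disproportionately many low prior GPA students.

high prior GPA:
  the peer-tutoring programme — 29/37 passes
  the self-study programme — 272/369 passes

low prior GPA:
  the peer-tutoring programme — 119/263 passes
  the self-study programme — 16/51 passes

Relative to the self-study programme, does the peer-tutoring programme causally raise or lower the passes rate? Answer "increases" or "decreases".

The stratified and pooled comparisons disagree (the peer-tutoring programme wins within each prior GPA band; the self-study programme wins overall), so the answer turns on the causal role of prior GPA band.
Prior GPA band is set before the teaching method has any effect — it is not caused by the teaching method — and it independently drives the outcome. That makes it a confounder, so the causal comparison is within prior GPA band levels.
Within each level — high prior GPA: 78.4% vs 73.7%; low prior GPA: 45.2% vs 31.4% — the peer-tutoring programme is higher every time.

increases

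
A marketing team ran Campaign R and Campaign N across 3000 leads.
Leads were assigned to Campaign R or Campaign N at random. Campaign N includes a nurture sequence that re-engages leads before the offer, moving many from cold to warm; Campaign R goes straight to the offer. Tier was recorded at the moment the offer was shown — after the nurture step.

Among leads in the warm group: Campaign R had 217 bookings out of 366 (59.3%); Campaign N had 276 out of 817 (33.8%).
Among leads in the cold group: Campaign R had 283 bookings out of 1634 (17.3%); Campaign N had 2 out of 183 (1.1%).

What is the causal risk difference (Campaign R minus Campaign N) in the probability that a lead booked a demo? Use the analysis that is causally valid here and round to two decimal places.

-0.03

Engagement tier here is a post-treatment variable shaped by the campaign; conditioning on it would introduce bias rather than remove it. The overall comparison is the causal one.
The causal difference is the pooled difference: 0.250 − 0.278 = -0.028.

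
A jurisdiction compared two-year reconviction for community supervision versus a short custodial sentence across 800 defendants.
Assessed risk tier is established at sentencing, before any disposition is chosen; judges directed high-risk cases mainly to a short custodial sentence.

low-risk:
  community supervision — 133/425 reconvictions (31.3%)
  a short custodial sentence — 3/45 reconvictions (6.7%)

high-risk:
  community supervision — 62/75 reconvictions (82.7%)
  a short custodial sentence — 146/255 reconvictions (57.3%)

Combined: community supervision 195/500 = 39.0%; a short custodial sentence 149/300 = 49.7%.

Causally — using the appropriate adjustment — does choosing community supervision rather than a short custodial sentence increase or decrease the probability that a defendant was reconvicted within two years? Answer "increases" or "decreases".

Assessed risk tier differs across dispositions for reasons unrelated to any effect of the disposition itself, and it separately predicts the outcome — a classic confounder. We must compare within assessed risk tier levels.
Within each level — low-risk: 31.3% vs 6.7%; high-risk: 82.7% vs 57.3% — a short custodial sentence is lower every time.

increases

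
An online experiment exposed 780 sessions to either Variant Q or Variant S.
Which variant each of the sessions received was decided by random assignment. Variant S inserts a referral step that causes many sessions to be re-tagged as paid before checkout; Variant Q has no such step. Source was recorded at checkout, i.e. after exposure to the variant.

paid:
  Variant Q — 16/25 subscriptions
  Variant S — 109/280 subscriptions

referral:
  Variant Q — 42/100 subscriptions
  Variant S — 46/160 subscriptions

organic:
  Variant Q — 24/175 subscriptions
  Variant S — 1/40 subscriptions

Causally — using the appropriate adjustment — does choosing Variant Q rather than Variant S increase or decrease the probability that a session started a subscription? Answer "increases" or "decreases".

decreases

Traffic source lies on the pathway variant → traffic source → outcome, so adjusting for it blocks the indirect effect. For the total causal effect of variant, use the unadjusted pooled rates.
Pooled: Variant Q 27.3% vs Variant S 32.5%; Variant S is higher overall.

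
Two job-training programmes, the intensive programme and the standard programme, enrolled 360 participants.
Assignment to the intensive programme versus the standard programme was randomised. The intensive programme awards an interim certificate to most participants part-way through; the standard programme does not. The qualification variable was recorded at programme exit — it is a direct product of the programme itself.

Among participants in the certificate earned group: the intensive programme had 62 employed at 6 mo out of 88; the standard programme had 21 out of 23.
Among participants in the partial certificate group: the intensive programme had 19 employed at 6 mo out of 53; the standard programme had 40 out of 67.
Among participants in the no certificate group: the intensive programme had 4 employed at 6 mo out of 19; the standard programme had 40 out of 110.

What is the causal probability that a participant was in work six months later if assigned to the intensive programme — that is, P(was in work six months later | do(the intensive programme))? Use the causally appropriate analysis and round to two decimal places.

The distribution of qualification attained during the programme is itself part of what the programme does — it is an intermediate outcome. Holding it fixed would remove that part of the effect; the total effect is the pooled difference.
So P(outcome | do(the intensive programme)) is just the pooled rate for the intensive programme: 85/160 = 0.531.

0.53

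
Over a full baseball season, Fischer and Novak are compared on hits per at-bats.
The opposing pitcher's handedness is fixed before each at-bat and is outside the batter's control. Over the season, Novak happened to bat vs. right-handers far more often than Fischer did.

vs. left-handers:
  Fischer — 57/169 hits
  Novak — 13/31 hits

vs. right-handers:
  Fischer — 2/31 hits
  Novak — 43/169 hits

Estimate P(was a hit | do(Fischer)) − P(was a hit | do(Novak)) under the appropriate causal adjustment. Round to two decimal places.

Nothing the player does changes pitcher handedness; the imbalance is an allocation artefact. With pitcher handedness also predicting the outcome, the pooled figure is confounded, and the within-stratum comparison is the causal one.
Adjusting over the population distribution of pitcher handedness: 0.500·(0.337−0.419) + 0.500·(0.065−0.254) = -0.136.

-0.14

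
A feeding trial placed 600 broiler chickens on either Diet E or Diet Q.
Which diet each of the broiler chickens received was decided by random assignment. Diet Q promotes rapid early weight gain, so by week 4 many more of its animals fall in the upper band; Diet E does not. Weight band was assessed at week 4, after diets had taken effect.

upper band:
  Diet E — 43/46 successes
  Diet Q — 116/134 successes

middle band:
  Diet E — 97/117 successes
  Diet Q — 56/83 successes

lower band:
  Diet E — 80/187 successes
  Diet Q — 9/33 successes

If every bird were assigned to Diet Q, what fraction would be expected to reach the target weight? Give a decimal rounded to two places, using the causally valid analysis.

0.72

Week-4 weight band lies on the pathway diet → week-4 weight band → outcome, so adjusting for it blocks the indirect effect. For the total causal effect of diet, use the unadjusted pooled rates.
So P(outcome | do(Diet Q)) is just the pooled rate for Diet Q: 181/250 = 0.724.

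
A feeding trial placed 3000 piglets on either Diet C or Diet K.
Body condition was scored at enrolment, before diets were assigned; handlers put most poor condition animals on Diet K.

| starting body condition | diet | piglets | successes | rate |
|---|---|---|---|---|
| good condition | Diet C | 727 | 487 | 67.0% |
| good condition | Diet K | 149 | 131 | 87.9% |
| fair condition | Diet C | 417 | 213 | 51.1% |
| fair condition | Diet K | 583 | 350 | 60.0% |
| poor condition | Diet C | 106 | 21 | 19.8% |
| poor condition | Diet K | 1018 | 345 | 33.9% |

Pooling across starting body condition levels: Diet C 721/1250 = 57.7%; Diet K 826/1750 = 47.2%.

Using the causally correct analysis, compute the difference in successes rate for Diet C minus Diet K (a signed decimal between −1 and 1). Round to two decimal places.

Starting body condition is set before the diet has any effect — it is not caused by the diet — and it independently drives the outcome. That makes it a confounder, so the causal comparison is within starting body condition levels.
Adjusting over the population distribution of starting body condition: 0.292·(0.670−0.879) + 0.333·(0.511−0.600) + 0.375·(0.198−0.339) = -0.144.

-0.14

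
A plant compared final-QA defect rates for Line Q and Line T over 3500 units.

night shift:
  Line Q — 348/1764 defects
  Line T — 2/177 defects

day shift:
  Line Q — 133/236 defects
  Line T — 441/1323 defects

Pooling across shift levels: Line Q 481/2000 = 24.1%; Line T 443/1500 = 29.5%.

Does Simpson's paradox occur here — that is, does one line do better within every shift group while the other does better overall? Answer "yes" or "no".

yes

Within each shift level (night shift 19.7% vs 1.1%; day shift 56.4% vs 33.3%), Line T has the lower rate every time. Pooled: 24.1% vs 29.5% — Line Q has the lower rate overall. The two comparisons disagree.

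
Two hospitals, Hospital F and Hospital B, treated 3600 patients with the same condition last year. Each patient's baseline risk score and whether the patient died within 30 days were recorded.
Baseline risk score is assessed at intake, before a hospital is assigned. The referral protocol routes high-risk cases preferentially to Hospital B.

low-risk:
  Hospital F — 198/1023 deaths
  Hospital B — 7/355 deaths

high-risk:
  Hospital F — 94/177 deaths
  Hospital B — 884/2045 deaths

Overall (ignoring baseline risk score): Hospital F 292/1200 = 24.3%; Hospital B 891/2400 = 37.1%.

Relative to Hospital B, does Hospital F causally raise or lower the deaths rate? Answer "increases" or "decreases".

The stratified and pooled comparisons disagree (Hospital B wins within each baseline risk score; Hospital F wins overall), so the answer turns on the causal role of baseline risk score.
Baseline risk score satisfies the back-door criterion: it is not a descendant of the hospital, and it blocks the spurious path from hospital to outcome. Adjusting for it (i.e., using the within-baseline risk score rates) gives the causal effect.
Within each level — low-risk: 19.4% vs 2.0%; high-risk: 53.1% vs 43.2% — Hospital B is lower every time.

increases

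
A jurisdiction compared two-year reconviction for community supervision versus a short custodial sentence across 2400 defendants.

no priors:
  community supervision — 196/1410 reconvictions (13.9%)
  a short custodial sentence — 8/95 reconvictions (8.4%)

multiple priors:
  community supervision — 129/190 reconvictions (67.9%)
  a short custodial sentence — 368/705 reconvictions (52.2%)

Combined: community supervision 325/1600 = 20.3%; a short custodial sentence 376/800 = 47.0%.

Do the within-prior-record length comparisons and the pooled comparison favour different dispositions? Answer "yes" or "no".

Within each prior-record length level (no priors 13.9% vs 8.4%; multiple priors 67.9% vs 52.2%), a short custodial sentence has the lower rate every time. Pooled: 20.3% vs 47.0% — community supervision has the lower rate overall. The two comparisons disagree.

yes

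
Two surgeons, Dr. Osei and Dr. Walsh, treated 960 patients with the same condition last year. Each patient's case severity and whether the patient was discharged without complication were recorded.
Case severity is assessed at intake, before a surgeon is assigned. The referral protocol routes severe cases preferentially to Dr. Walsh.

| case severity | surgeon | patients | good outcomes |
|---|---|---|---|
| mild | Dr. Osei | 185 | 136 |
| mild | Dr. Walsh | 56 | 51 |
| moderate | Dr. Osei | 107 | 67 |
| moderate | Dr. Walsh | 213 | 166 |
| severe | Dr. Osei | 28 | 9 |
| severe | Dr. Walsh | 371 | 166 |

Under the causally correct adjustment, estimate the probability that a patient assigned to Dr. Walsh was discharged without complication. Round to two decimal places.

Dr. Walsh is higher inside every case severity stratum but Dr. Osei is higher in aggregate. Whether to stratify depends on how case severity relates to the surgeon.
The imbalance in case severity arose from how patients were allocated, not from anything the surgeon did; and case severity independently affects the outcome. The pooled gap is confounded — condition on case severity.
Standardising Dr. Walsh to the population case severity mix: 0.251·51/56 + 0.333·166/213 + 0.416·166/371 = 0.674.

0.67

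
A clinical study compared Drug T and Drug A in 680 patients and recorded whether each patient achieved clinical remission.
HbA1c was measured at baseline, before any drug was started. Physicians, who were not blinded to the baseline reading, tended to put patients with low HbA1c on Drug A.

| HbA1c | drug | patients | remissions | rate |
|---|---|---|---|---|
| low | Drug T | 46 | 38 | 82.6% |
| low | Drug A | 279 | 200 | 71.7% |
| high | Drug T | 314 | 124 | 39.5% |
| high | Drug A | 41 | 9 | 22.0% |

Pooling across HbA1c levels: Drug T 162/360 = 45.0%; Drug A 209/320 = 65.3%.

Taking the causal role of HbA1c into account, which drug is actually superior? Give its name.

Drug T

HbA1c differs across drugs for reasons unrelated to any effect of the drug itself, and it separately predicts the outcome — a classic confounder. We must compare within HbA1c levels.
Within each level — low: 82.6% vs 71.7%; high: 39.5% vs 22.0% — Drug T is higher every time.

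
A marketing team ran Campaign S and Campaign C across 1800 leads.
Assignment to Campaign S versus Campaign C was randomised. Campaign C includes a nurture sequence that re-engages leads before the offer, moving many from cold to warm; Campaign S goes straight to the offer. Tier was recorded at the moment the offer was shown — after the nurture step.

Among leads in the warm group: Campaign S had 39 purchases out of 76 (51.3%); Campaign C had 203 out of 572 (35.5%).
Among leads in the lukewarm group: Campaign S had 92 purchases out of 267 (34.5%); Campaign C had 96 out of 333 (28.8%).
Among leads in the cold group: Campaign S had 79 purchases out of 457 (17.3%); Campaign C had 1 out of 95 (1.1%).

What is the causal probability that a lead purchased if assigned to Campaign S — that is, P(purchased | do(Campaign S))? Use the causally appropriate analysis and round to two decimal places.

Engagement tier is downstream of the campaign. One should not condition on a consequence of treatment, so the overall rates are the right comparison.
So P(outcome | do(Campaign S)) is just the pooled rate for Campaign S: 210/800 = 0.263.

0.26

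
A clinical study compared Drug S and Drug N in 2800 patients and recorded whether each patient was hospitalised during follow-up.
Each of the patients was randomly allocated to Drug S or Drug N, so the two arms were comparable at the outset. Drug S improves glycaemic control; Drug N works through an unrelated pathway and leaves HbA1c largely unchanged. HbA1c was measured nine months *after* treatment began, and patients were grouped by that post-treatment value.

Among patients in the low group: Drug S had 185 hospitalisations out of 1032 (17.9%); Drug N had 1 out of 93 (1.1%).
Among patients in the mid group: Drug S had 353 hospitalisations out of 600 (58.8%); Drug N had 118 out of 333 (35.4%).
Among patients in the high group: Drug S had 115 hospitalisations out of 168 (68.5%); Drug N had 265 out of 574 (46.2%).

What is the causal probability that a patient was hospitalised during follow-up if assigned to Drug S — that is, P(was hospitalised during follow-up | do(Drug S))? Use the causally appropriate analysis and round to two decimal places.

0.36

The HbA1c-specific comparison favours Drug N throughout, but the pooled figures favour Drug S. The question is whether to condition on HbA1c.
HbA1c lies on the pathway drug → HbA1c → outcome, so adjusting for it blocks the indirect effect. For the total causal effect of drug, use the unadjusted pooled rates.
So P(outcome | do(Drug S)) is just the pooled rate for Drug S: 653/1800 = 0.363.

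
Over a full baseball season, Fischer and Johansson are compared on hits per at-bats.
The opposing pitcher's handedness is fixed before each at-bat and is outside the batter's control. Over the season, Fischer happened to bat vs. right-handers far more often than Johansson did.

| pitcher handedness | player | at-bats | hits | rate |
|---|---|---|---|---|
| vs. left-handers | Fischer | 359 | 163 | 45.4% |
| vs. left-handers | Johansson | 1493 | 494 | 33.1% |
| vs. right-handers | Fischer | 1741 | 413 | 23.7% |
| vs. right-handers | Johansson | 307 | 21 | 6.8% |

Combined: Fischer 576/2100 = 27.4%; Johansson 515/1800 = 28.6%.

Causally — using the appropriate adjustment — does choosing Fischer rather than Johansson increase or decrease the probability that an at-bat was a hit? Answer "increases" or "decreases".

increases

The pitcher handedness-specific comparison favours Fischer throughout, but the pooled figures favour Johansson. The question is whether to condition on pitcher handedness.
Pitcher handedness satisfies the back-door criterion: it is not a descendant of the player, and it blocks the spurious path from player to outcome. Adjusting for it (i.e., using the within-pitcher handedness rates) gives the causal effect.
Within each level — vs. left-handers: 45.4% vs 33.1%; vs. right-handers: 23.7% vs 6.8% — Fischer is higher every time.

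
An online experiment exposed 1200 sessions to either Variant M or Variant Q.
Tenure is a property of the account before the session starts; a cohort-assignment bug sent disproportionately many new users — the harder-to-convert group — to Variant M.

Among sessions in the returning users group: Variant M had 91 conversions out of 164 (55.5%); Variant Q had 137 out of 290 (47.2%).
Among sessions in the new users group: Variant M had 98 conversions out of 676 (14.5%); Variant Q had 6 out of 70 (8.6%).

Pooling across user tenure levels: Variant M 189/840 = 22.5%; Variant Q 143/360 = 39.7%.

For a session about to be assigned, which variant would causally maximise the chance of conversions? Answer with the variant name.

Variant M

The stratified and pooled comparisons disagree (Variant M wins within each user tenure; Variant Q wins overall), so the answer turns on the causal role of user tenure.
Here user tenure is a common cause — it drives both which variant a case falls under and the outcome. The crude comparison mixes populations; the stratum-specific rates are the causally relevant ones.
Within each level — returning users: 55.5% vs 47.2%; new users: 14.5% vs 8.6% — Variant M is higher every time.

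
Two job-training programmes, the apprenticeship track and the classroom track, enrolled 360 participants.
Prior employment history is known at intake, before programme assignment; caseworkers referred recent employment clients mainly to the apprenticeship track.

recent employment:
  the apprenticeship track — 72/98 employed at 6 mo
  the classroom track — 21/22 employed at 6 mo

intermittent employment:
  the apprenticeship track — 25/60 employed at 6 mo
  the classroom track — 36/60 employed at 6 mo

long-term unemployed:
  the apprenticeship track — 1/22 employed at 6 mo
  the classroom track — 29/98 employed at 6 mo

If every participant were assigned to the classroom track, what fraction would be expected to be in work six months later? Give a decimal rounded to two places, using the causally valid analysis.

0.62

The prior employment history-specific comparison favours the classroom track throughout, but the pooled figures favour the apprenticeship track. The question is whether to condition on prior employment history.
Prior employment history differs across programmes for reasons unrelated to any effect of the programme itself, and it separately predicts the outcome — a classic confounder. We must compare within prior employment history levels.
Standardising the classroom track to the population prior employment history mix: 0.333·21/22 + 0.333·36/60 + 0.333·29/98 = 0.617.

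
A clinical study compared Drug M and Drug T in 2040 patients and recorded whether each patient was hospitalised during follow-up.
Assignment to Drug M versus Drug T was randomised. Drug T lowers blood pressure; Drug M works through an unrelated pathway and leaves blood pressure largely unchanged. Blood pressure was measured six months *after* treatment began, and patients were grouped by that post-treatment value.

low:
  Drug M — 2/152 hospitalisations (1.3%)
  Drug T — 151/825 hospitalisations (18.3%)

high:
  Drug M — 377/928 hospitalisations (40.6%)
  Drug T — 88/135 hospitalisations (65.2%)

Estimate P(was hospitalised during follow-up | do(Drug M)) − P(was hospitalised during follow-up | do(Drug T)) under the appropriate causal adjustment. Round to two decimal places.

Stratifying would compare drugs among patients the drugs themselves sorted into blood pressure groups — a form of selection on an intermediate. The unconditioned pooled rates give the total causal effect.
The causal difference is the pooled difference: 0.351 − 0.249 = +0.102.

+0.10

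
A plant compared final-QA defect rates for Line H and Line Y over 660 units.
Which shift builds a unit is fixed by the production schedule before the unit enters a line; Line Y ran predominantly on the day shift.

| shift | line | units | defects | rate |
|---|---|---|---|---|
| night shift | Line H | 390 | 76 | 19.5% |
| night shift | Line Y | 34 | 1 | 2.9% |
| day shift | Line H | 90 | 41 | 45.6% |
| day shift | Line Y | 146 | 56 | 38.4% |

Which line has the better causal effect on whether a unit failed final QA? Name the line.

Line Y

Shift differs across lines for reasons unrelated to any effect of the line itself, and it separately predicts the outcome — a classic confounder. We must compare within shift levels.
Within each level — night shift: 19.5% vs 2.9%; day shift: 45.6% vs 38.4% — Line Y is lower every time.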